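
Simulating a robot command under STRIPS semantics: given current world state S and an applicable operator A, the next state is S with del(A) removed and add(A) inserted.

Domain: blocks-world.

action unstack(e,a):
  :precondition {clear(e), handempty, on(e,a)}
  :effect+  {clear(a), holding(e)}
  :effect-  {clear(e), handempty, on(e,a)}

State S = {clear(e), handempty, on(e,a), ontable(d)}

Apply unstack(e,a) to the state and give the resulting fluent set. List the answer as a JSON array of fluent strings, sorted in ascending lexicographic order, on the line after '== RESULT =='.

Progress:
  pre ⊆ S: {clear(e), handempty, on(e,a)} ⊆ S  — applicable
  S \ del = {ontable(d)}
  ∪ add   = {clear(a), holding(e), ontable(d)}

== RESULT ==
["clear(a)", "holding(e)", "ontable(d)"]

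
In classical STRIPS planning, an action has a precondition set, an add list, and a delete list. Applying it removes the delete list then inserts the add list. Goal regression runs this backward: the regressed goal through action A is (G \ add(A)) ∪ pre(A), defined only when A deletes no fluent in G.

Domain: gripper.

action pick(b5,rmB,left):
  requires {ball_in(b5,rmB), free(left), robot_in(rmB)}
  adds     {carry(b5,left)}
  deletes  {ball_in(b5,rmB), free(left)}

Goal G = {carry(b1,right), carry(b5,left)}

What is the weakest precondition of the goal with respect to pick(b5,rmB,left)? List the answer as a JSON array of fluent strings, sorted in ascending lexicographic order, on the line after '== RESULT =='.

Regress:
  G ∩ del = {}  (empty — regression defined)
  G \ add = {carry(b1,right), carry(b5,left)} \ {carry(b5,left)} = {carry(b1,right)}
  ∪ pre   = {carry(b1,right)} ∪ {ball_in(b5,rmB), free(left), robot_in(rmB)}
          = {ball_in(b5,rmB), carry(b1,right), free(left), robot_in(rmB)}

== RESULT ==
["ball_in(b5,rmB)", "carry(b1,right)", "free(left)", "robot_in(rmB)"]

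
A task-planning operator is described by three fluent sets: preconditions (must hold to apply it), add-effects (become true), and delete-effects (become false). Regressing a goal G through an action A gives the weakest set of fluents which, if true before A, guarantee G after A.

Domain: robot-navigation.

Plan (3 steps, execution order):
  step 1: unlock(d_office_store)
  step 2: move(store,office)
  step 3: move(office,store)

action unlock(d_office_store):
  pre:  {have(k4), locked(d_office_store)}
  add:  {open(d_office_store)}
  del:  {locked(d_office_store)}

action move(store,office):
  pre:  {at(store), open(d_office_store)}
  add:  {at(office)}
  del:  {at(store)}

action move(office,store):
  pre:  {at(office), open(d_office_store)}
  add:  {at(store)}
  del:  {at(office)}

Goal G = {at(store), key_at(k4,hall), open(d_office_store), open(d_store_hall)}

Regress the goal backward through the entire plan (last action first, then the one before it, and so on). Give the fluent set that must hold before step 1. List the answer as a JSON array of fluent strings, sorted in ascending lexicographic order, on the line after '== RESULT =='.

Work backward from the goal:
  through step 3 (move(office,store)): drop {at(store)}, keep {key_at(k4,hall), open(d_office_store), open(d_store_hall)}, require {at(office), open(d_office_store)}
    → {at(office), key_at(k4,hall), open(d_office_store), open(d_store_hall)}
  through step 2 (move(store,office)): drop {at(office)}, keep {key_at(k4,hall), open(d_office_store), open(d_store_hall)}, require {at(store), open(d_office_store)}
    → {at(store), key_at(k4,hall), open(d_office_store), open(d_store_hall)}
  through step 1 (unlock(d_office_store)): drop {open(d_office_store)}, keep {at(store), key_at(k4,hall), open(d_store_hall)}, require {have(k4), locked(d_office_store)}
    → {at(store), have(k4), key_at(k4,hall), locked(d_office_store), open(d_store_hall)}

== RESULT ==
["at(store)", "have(k4)", "key_at(k4,hall)", "locked(d_office_store)", "open(d_store_hall)"]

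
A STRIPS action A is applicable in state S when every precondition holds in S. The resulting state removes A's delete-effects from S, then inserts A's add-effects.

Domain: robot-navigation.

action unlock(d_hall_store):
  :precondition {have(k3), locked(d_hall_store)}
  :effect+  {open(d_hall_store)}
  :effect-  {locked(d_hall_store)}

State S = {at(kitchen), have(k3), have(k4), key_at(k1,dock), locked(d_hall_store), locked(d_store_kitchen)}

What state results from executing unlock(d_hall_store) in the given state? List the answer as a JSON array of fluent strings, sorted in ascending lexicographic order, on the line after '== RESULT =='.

Compute (S \ del) ∪ add:
  pre ⊆ S: {have(k3), locked(d_hall_store)} ⊆ S  — applicable
  S \ del = {at(kitchen), have(k3), have(k4), key_at(k1,dock), locked(d_store_kitchen)}
  ∪ add   = {at(kitchen), have(k3), have(k4), key_at(k1,dock), locked(d_store_kitchen), open(d_hall_store)}

== RESULT ==
["at(kitchen)", "have(k3)", "have(k4)", "key_at(k1,dock)", "locked(d_store_kitchen)", "open(d_hall_store)"]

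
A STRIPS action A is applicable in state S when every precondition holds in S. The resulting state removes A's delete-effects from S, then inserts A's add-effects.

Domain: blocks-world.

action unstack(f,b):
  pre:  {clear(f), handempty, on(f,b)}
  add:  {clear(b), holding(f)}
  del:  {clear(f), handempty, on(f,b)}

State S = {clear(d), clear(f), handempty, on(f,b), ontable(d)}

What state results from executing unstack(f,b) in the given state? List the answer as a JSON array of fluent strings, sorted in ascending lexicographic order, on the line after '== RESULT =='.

Compute (S \ del) ∪ add:
  pre ⊆ S: {clear(f), handempty, on(f,b)} ⊆ S  — applicable
  S \ del = {clear(d), ontable(d)}
  ∪ add   = {clear(b), clear(d), holding(f), ontable(d)}

== RESULT ==
["clear(b)", "clear(d)", "holding(f)", "ontable(d)"]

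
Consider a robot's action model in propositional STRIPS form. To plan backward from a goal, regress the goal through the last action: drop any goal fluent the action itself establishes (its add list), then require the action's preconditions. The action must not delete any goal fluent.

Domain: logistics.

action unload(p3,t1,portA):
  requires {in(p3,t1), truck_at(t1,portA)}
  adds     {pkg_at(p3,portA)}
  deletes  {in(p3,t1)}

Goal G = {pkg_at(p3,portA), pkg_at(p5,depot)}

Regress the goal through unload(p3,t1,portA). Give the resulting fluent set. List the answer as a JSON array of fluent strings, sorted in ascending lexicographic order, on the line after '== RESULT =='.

Regress:
  G ∩ del = {}  (empty — regression defined)
  G \ add = {pkg_at(p3,portA), pkg_at(p5,depot)} \ {pkg_at(p3,portA)} = {pkg_at(p5,depot)}
  ∪ pre   = {pkg_at(p5,depot)} ∪ {in(p3,t1), truck_at(t1,portA)}
          = {in(p3,t1), pkg_at(p5,depot), truck_at(t1,portA)}

== RESULT ==
["in(p3,t1)", "pkg_at(p5,depot)", "truck_at(t1,portA)"]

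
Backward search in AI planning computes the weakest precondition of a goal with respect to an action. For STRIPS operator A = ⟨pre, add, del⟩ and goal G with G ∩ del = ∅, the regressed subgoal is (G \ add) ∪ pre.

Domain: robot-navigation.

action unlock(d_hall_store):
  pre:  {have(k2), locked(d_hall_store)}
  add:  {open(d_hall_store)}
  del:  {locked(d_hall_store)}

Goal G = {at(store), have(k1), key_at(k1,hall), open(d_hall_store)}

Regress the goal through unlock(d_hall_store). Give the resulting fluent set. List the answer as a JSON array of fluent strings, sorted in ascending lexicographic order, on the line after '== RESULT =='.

Regress:
  G ∩ del = {}  (empty — regression defined)
  G \ add = {at(store), have(k1), key_at(k1,hall), open(d_hall_store)} \ {open(d_hall_store)} = {at(store), have(k1), key_at(k1,hall)}
  ∪ pre   = {at(store), have(k1), key_at(k1,hall)} ∪ {have(k2), locked(d_hall_store)}
          = {at(store), have(k1), have(k2), key_at(k1,hall), locked(d_hall_store)}

== RESULT ==
["at(store)", "have(k1)", "have(k2)", "key_at(k1,hall)", "locked(d_hall_store)"]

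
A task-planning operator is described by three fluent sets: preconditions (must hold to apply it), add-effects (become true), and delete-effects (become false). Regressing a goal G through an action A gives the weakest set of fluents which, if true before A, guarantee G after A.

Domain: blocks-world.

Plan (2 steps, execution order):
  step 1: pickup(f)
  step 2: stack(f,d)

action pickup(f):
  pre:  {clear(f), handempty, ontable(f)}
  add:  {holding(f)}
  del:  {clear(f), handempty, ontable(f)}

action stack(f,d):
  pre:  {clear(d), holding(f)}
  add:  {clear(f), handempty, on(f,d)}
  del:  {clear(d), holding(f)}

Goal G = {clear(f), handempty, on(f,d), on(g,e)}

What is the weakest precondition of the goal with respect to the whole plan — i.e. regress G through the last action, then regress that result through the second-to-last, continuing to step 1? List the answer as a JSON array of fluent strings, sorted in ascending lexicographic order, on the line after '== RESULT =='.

Regress step by step:
  through step 2 (stack(f,d)): drop {clear(f), handempty, on(f,d)}, keep {on(g,e)}, require {clear(d), holding(f)}
    → {clear(d), holding(f), on(g,e)}
  through step 1 (pickup(f)): drop {holding(f)}, keep {clear(d), on(g,e)}, require {clear(f), handempty, ontable(f)}
    → {clear(d), clear(f), handempty, on(g,e), ontable(f)}

== RESULT ==
["clear(d)", "clear(f)", "handempty", "on(g,e)", "ontable(f)"]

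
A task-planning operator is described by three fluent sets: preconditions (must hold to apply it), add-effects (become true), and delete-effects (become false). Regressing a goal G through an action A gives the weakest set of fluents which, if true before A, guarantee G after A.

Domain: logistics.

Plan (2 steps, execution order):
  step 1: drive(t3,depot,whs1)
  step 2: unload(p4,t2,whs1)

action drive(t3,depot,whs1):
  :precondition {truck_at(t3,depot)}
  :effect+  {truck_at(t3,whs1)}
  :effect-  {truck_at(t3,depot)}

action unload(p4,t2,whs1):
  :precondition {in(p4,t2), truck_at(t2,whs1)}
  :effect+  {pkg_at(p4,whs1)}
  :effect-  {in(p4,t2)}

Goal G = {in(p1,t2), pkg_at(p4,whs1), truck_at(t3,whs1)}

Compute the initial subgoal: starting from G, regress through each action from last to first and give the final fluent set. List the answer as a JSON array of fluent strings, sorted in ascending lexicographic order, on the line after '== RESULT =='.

Work backward from the goal:
  through step 2 (unload(p4,t2,whs1)): drop {pkg_at(p4,whs1)}, keep {in(p1,t2), truck_at(t3,whs1)}, require {in(p4,t2), truck_at(t2,whs1)}
    → {in(p1,t2), in(p4,t2), truck_at(t2,whs1), truck_at(t3,whs1)}
  through step 1 (drive(t3,depot,whs1)): drop {truck_at(t3,whs1)}, keep {in(p1,t2), in(p4,t2), truck_at(t2,whs1)}, require {truck_at(t3,depot)}
    → {in(p1,t2), in(p4,t2), truck_at(t2,whs1), truck_at(t3,depot)}

== RESULT ==
["in(p1,t2)", "in(p4,t2)", "truck_at(t2,whs1)", "truck_at(t3,depot)"]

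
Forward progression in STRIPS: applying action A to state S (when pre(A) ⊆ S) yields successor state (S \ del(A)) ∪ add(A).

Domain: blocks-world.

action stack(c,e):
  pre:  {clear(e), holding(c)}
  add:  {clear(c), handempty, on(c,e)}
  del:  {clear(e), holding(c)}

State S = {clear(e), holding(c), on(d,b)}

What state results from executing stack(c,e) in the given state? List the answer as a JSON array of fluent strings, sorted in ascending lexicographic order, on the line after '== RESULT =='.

Compute (S \ del) ∪ add:
  pre ⊆ S: {clear(e), holding(c)} ⊆ S  — applicable
  S \ del = {on(d,b)}
  ∪ add   = {clear(c), handempty, on(c,e), on(d,b)}

== RESULT ==
["clear(c)", "handempty", "on(c,e)", "on(d,b)"]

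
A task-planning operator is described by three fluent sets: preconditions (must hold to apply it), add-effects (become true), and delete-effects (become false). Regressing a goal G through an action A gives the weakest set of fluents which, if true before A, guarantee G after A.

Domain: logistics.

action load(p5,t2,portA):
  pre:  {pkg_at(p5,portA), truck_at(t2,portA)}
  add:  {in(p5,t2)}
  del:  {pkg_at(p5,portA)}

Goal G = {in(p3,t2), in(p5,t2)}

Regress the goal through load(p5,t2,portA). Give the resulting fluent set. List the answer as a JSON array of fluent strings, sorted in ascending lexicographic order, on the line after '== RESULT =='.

Regress:
  G ∩ del = {}  (empty — regression defined)
  G \ add = {in(p3,t2), in(p5,t2)} \ {in(p5,t2)} = {in(p3,t2)}
  ∪ pre   = {in(p3,t2)} ∪ {pkg_at(p5,portA), truck_at(t2,portA)}
          = {in(p3,t2), pkg_at(p5,portA), truck_at(t2,portA)}

== RESULT ==
["in(p3,t2)", "pkg_at(p5,portA)", "truck_at(t2,portA)"]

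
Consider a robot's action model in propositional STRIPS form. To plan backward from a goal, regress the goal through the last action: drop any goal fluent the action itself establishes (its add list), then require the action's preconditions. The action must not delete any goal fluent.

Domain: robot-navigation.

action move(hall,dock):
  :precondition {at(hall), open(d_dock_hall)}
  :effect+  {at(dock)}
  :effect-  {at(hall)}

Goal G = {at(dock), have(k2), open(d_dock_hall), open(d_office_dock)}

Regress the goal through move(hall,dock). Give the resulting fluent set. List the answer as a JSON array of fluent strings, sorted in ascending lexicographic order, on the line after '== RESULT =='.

Compute (G \ add) ∪ pre:
  G ∩ del = {}  (empty — regression defined)
  G \ add = {at(dock), have(k2), open(d_dock_hall), open(d_office_dock)} \ {at(dock)} = {have(k2), open(d_dock_hall), open(d_office_dock)}
  ∪ pre   = {have(k2), open(d_dock_hall), open(d_office_dock)} ∪ {at(hall), open(d_dock_hall)}
          = {at(hall), have(k2), open(d_dock_hall), open(d_office_dock)}

== RESULT ==
["at(hall)", "have(k2)", "open(d_dock_hall)", "open(d_office_dock)"]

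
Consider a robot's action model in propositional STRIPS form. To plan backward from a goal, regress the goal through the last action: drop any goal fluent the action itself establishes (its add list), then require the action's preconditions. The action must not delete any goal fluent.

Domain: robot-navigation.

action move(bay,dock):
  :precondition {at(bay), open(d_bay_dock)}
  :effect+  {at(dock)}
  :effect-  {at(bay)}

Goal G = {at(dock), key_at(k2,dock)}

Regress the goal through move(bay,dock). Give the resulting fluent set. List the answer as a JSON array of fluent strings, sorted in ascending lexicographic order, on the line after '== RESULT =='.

Regress:
  G ∩ del = {}  (empty — regression defined)
  G \ add = {at(dock), key_at(k2,dock)} \ {at(dock)} = {key_at(k2,dock)}
  ∪ pre   = {key_at(k2,dock)} ∪ {at(bay), open(d_bay_dock)}
          = {at(bay), key_at(k2,dock), open(d_bay_dock)}

== RESULT ==
["at(bay)", "key_at(k2,dock)", "open(d_bay_dock)"]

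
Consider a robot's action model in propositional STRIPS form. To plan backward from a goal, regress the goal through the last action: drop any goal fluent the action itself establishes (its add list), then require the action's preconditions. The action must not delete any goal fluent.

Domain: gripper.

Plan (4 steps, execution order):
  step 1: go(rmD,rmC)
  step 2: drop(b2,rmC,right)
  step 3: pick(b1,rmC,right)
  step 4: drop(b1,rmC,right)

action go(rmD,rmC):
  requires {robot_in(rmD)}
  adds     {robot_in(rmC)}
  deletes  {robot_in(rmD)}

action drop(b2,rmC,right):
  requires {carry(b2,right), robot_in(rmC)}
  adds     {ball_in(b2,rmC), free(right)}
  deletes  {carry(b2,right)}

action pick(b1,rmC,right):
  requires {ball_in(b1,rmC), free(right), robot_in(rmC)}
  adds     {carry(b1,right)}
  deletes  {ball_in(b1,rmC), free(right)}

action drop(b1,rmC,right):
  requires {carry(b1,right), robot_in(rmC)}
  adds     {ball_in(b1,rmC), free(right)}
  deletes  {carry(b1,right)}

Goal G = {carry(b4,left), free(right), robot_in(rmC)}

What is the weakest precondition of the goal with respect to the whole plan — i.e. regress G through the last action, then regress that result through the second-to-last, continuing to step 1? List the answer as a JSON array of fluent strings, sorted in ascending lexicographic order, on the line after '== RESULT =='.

Regress step by step:
  through step 4 (drop(b1,rmC,right)): drop {free(right)}, keep {carry(b4,left), robot_in(rmC)}, require {carry(b1,right), robot_in(rmC)}
    → {carry(b1,right), carry(b4,left), robot_in(rmC)}
  through step 3 (pick(b1,rmC,right)): drop {carry(b1,right)}, keep {carry(b4,left), robot_in(rmC)}, require {ball_in(b1,rmC), free(right), robot_in(rmC)}
    → {ball_in(b1,rmC), carry(b4,left), free(right), robot_in(rmC)}
  through step 2 (drop(b2,rmC,right)): drop {free(right)}, keep {ball_in(b1,rmC), carry(b4,left), robot_in(rmC)}, require {carry(b2,right), robot_in(rmC)}
    → {ball_in(b1,rmC), carry(b2,right), carry(b4,left), robot_in(rmC)}
  through step 1 (go(rmD,rmC)): drop {robot_in(rmC)}, keep {ball_in(b1,rmC), carry(b2,right), carry(b4,left)}, require {robot_in(rmD)}
    → {ball_in(b1,rmC), carry(b2,right), carry(b4,left), robot_in(rmD)}

== RESULT ==
["ball_in(b1,rmC)", "carry(b2,right)", "carry(b4,left)", "robot_in(rmD)"]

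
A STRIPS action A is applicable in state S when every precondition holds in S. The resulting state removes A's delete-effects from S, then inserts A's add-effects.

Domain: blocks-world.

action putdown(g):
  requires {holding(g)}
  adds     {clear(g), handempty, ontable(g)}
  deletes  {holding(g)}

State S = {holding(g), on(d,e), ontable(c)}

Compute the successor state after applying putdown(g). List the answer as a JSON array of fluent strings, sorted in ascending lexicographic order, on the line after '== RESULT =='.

Progress:
  pre ⊆ S: {holding(g)} ⊆ S  — applicable
  S \ del = {on(d,e), ontable(c)}
  ∪ add   = {clear(g), handempty, on(d,e), ontable(c), ontable(g)}

== RESULT ==
["clear(g)", "handempty", "on(d,e)", "ontable(c)", "ontable(g)"]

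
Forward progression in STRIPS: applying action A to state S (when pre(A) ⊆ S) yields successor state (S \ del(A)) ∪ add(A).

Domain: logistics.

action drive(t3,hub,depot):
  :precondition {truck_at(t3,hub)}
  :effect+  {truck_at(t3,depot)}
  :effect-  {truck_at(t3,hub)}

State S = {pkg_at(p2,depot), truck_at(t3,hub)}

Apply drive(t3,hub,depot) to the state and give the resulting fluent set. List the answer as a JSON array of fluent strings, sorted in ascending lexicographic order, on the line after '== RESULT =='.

Progress:
  pre ⊆ S: {truck_at(t3,hub)} ⊆ S  — applicable
  S \ del = {pkg_at(p2,depot)}
  ∪ add   = {pkg_at(p2,depot), truck_at(t3,depot)}

== RESULT ==
["pkg_at(p2,depot)", "truck_at(t3,depot)"]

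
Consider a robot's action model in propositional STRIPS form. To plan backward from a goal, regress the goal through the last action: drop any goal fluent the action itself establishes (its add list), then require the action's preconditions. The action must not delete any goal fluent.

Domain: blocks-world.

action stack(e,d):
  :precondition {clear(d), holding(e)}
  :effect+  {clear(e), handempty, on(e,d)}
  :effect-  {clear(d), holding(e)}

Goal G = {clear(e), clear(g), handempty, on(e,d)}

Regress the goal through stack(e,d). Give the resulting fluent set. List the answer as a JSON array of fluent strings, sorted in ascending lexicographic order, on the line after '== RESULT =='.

Regress:
  G ∩ del = {}  (empty — regression defined)
  G \ add = {clear(e), clear(g), handempty, on(e,d)} \ {clear(e), handempty, on(e,d)} = {clear(g)}
  ∪ pre   = {clear(g)} ∪ {clear(d), holding(e)}
          = {clear(d), clear(g), holding(e)}

== RESULT ==
["clear(d)", "clear(g)", "holding(e)"]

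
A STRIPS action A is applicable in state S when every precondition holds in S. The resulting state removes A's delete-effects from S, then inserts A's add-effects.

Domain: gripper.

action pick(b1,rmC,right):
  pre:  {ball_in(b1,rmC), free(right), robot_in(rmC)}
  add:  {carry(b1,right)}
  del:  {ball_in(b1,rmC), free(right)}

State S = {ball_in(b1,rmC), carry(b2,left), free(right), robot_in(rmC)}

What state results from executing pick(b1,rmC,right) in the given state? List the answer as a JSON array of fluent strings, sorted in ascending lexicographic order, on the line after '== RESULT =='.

Progress:
  pre ⊆ S: {ball_in(b1,rmC), free(right), robot_in(rmC)} ⊆ S  — applicable
  S \ del = {carry(b2,left), robot_in(rmC)}
  ∪ add   = {carry(b1,right), carry(b2,left), robot_in(rmC)}

== RESULT ==
["carry(b1,right)", "carry(b2,left)", "robot_in(rmC)"]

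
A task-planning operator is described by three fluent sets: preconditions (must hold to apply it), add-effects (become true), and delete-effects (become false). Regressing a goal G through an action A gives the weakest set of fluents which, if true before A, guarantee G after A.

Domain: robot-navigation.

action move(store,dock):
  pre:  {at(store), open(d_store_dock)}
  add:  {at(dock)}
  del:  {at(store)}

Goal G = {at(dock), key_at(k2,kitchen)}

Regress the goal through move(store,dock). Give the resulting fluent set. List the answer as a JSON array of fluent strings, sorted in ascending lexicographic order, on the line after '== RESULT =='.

Regress:
  G ∩ del = {}  (empty — regression defined)
  G \ add = {at(dock), key_at(k2,kitchen)} \ {at(dock)} = {key_at(k2,kitchen)}
  ∪ pre   = {key_at(k2,kitchen)} ∪ {at(store), open(d_store_dock)}
          = {at(store), key_at(k2,kitchen), open(d_store_dock)}

== RESULT ==
["at(store)", "key_at(k2,kitchen)", "open(d_store_dock)"]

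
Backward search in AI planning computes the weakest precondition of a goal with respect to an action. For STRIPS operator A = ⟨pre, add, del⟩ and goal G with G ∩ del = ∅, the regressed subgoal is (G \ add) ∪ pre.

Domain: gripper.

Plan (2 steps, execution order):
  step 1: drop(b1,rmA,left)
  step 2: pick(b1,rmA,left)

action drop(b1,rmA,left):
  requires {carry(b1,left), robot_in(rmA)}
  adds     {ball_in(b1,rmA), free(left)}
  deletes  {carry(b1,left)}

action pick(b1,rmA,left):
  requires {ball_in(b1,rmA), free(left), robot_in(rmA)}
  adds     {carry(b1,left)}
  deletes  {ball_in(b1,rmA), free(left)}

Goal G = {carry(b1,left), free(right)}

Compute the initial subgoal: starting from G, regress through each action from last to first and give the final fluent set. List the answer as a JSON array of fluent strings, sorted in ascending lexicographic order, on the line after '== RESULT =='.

Regress step by step:
  through step 2 (pick(b1,rmA,left)): drop {carry(b1,left)}, keep {free(right)}, require {ball_in(b1,rmA), free(left), robot_in(rmA)}
    → {ball_in(b1,rmA), free(left), free(right), robot_in(rmA)}
  through step 1 (drop(b1,rmA,left)): drop {ball_in(b1,rmA), free(left)}, keep {free(right), robot_in(rmA)}, require {carry(b1,left), robot_in(rmA)}
    → {carry(b1,left), free(right), robot_in(rmA)}

== RESULT ==
["carry(b1,left)", "free(right)", "robot_in(rmA)"]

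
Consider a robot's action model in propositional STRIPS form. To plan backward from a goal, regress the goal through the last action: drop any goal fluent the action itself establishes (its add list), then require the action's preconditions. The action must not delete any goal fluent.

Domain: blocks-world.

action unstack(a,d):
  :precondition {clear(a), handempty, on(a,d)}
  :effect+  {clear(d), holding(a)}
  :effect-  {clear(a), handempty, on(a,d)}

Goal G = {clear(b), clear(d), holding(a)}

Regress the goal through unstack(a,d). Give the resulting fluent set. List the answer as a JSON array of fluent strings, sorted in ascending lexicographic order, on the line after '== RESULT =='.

Regress:
  G ∩ del = {}  (empty — regression defined)
  G \ add = {clear(b), clear(d), holding(a)} \ {clear(d), holding(a)} = {clear(b)}
  ∪ pre   = {clear(b)} ∪ {clear(a), handempty, on(a,d)}
          = {clear(a), clear(b), handempty, on(a,d)}

== RESULT ==
["clear(a)", "clear(b)", "handempty", "on(a,d)"]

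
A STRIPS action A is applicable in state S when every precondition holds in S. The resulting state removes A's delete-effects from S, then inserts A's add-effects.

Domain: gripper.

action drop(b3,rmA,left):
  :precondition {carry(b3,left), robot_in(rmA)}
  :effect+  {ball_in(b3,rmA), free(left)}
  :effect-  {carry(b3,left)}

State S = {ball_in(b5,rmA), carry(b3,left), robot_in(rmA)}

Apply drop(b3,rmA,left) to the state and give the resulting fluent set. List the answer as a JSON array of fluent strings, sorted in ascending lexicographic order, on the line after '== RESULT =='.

Progress:
  pre ⊆ S: {carry(b3,left), robot_in(rmA)} ⊆ S  — applicable
  S \ del = {ball_in(b5,rmA), robot_in(rmA)}
  ∪ add   = {ball_in(b3,rmA), ball_in(b5,rmA), free(left), robot_in(rmA)}

== RESULT ==
["ball_in(b3,rmA)", "ball_in(b5,rmA)", "free(left)", "robot_in(rmA)"]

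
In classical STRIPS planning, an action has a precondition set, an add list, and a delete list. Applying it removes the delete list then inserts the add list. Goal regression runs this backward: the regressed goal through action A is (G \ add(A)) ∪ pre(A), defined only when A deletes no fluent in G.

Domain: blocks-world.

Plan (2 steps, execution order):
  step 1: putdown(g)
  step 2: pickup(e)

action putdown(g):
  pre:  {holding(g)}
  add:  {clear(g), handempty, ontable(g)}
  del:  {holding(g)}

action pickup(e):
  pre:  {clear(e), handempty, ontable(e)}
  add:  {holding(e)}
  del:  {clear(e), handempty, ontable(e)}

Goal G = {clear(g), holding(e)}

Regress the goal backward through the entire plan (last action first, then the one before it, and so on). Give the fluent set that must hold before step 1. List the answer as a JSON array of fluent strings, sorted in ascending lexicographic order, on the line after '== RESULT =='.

Regress step by step:
  through step 2 (pickup(e)): drop {holding(e)}, keep {clear(g)}, require {clear(e), handempty, ontable(e)}
    → {clear(e), clear(g), handempty, ontable(e)}
  through step 1 (putdown(g)): drop {clear(g), handempty}, keep {clear(e), ontable(e)}, require {holding(g)}
    → {clear(e), holding(g), ontable(e)}

== RESULT ==
["clear(e)", "holding(g)", "ontable(e)"]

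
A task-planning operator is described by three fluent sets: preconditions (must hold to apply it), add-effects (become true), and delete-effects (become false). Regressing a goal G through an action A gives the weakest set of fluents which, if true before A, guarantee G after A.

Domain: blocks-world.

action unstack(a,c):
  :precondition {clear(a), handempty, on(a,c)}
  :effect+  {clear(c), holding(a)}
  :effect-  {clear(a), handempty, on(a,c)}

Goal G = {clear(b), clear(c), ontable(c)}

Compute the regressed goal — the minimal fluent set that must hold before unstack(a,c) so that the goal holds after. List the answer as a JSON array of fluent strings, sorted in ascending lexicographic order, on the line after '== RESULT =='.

Regress:
  G ∩ del = {}  (empty — regression defined)
  G \ add = {clear(b), clear(c), ontable(c)} \ {clear(c), holding(a)} = {clear(b), ontable(c)}
  ∪ pre   = {clear(b), ontable(c)} ∪ {clear(a), handempty, on(a,c)}
          = {clear(a), clear(b), handempty, on(a,c), ontable(c)}

== RESULT ==
["clear(a)", "clear(b)", "handempty", "on(a,c)", "ontable(c)"]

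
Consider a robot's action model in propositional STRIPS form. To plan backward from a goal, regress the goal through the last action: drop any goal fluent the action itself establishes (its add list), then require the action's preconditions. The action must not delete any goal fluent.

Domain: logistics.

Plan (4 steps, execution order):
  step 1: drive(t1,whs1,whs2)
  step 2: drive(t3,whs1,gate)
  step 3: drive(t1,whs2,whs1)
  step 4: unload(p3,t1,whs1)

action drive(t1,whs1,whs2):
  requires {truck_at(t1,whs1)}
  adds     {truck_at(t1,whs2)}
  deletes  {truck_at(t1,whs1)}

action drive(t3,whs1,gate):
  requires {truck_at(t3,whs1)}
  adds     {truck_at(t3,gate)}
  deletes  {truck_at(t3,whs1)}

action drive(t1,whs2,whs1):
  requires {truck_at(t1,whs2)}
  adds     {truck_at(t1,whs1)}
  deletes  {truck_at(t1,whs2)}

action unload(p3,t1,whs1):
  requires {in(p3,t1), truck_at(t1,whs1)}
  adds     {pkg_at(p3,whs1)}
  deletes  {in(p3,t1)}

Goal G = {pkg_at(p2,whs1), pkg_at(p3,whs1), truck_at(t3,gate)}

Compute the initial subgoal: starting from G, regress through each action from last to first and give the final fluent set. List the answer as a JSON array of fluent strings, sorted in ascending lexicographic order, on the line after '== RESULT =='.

Regress step by step:
  through step 4 (unload(p3,t1,whs1)): drop {pkg_at(p3,whs1)}, keep {pkg_at(p2,whs1), truck_at(t3,gate)}, require {in(p3,t1), truck_at(t1,whs1)}
    → {in(p3,t1), pkg_at(p2,whs1), truck_at(t1,whs1), truck_at(t3,gate)}
  through step 3 (drive(t1,whs2,whs1)): drop {truck_at(t1,whs1)}, keep {in(p3,t1), pkg_at(p2,whs1), truck_at(t3,gate)}, require {truck_at(t1,whs2)}
    → {in(p3,t1), pkg_at(p2,whs1), truck_at(t1,whs2), truck_at(t3,gate)}
  through step 2 (drive(t3,whs1,gate)): drop {truck_at(t3,gate)}, keep {in(p3,t1), pkg_at(p2,whs1), truck_at(t1,whs2)}, require {truck_at(t3,whs1)}
    → {in(p3,t1), pkg_at(p2,whs1), truck_at(t1,whs2), truck_at(t3,whs1)}
  through step 1 (drive(t1,whs1,whs2)): drop {truck_at(t1,whs2)}, keep {in(p3,t1), pkg_at(p2,whs1), truck_at(t3,whs1)}, require {truck_at(t1,whs1)}
    → {in(p3,t1), pkg_at(p2,whs1), truck_at(t1,whs1), truck_at(t3,whs1)}

== RESULT ==
["in(p3,t1)", "pkg_at(p2,whs1)", "truck_at(t1,whs1)", "truck_at(t3,whs1)"]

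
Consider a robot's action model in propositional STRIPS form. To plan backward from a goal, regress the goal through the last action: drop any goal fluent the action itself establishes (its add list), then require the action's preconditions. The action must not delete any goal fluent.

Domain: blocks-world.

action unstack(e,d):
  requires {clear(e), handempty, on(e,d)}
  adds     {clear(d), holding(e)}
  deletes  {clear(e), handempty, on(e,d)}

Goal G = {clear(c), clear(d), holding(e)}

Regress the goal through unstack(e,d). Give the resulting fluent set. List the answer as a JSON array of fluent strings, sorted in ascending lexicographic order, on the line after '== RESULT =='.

Regress:
  G ∩ del = {}  (empty — regression defined)
  G \ add = {clear(c), clear(d), holding(e)} \ {clear(d), holding(e)} = {clear(c)}
  ∪ pre   = {clear(c)} ∪ {clear(e), handempty, on(e,d)}
          = {clear(c), clear(e), handempty, on(e,d)}

== RESULT ==
["clear(c)", "clear(e)", "handempty", "on(e,d)"]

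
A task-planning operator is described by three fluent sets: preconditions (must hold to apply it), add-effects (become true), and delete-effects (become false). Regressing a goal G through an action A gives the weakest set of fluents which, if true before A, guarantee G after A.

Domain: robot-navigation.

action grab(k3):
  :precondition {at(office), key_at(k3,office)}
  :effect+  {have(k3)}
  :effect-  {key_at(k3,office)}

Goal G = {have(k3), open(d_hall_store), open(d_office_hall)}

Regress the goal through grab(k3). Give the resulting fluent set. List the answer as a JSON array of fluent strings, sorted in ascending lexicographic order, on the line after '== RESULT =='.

Compute (G \ add) ∪ pre:
  G ∩ del = {}  (empty — regression defined)
  G \ add = {have(k3), open(d_hall_store), open(d_office_hall)} \ {have(k3)} = {open(d_hall_store), open(d_office_hall)}
  ∪ pre   = {open(d_hall_store), open(d_office_hall)} ∪ {at(office), key_at(k3,office)}
          = {at(office), key_at(k3,office), open(d_hall_store), open(d_office_hall)}

== RESULT ==
["at(office)", "key_at(k3,office)", "open(d_hall_store)", "open(d_office_hall)"]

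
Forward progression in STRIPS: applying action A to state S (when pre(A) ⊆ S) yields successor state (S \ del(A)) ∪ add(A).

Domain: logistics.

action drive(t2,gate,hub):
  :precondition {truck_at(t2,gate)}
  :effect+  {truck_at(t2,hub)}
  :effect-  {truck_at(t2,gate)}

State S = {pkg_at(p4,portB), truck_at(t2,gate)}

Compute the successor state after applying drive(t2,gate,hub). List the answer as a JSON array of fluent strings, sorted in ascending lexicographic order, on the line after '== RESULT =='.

Compute (S \ del) ∪ add:
  pre ⊆ S: {truck_at(t2,gate)} ⊆ S  — applicable
  S \ del = {pkg_at(p4,portB)}
  ∪ add   = {pkg_at(p4,portB), truck_at(t2,hub)}

== RESULT ==
["pkg_at(p4,portB)", "truck_at(t2,hub)"]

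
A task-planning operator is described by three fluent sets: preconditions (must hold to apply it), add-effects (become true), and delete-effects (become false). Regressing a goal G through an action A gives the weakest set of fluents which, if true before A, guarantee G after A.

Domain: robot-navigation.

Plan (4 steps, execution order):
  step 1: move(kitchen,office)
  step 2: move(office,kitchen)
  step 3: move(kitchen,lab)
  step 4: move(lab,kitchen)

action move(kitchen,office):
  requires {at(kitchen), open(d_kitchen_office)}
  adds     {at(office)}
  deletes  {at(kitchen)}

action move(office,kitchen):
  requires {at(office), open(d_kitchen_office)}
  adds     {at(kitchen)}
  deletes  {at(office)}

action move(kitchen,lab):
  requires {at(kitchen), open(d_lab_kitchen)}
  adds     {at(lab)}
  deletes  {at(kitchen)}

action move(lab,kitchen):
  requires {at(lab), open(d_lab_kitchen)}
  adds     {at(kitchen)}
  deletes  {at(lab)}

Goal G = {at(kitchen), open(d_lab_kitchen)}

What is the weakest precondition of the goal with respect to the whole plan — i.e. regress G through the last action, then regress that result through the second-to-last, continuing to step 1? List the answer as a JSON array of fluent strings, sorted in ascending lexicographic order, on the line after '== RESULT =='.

Regress step by step:
  through step 4 (move(lab,kitchen)): drop {at(kitchen)}, keep {open(d_lab_kitchen)}, require {at(lab), open(d_lab_kitchen)}
    → {at(lab), open(d_lab_kitchen)}
  through step 3 (move(kitchen,lab)): drop {at(lab)}, keep {open(d_lab_kitchen)}, require {at(kitchen), open(d_lab_kitchen)}
    → {at(kitchen), open(d_lab_kitchen)}
  through step 2 (move(office,kitchen)): drop {at(kitchen)}, keep {open(d_lab_kitchen)}, require {at(office), open(d_kitchen_office)}
    → {at(office), open(d_kitchen_office), open(d_lab_kitchen)}
  through step 1 (move(kitchen,office)): drop {at(office)}, keep {open(d_kitchen_office), open(d_lab_kitchen)}, require {at(kitchen), open(d_kitchen_office)}
    → {at(kitchen), open(d_kitchen_office), open(d_lab_kitchen)}

== RESULT ==
["at(kitchen)", "open(d_kitchen_office)", "open(d_lab_kitchen)"]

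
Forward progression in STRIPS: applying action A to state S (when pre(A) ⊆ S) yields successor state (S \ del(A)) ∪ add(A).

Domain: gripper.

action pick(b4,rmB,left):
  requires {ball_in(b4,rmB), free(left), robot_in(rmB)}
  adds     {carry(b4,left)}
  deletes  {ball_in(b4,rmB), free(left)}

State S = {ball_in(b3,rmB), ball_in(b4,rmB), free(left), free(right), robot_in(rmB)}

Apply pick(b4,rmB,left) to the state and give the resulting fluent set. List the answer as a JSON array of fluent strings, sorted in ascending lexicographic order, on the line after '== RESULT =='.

Compute (S \ del) ∪ add:
  pre ⊆ S: {ball_in(b4,rmB), free(left), robot_in(rmB)} ⊆ S  — applicable
  S \ del = {ball_in(b3,rmB), free(right), robot_in(rmB)}
  ∪ add   = {ball_in(b3,rmB), carry(b4,left), free(right), robot_in(rmB)}

== RESULT ==
["ball_in(b3,rmB)", "carry(b4,left)", "free(right)", "robot_in(rmB)"]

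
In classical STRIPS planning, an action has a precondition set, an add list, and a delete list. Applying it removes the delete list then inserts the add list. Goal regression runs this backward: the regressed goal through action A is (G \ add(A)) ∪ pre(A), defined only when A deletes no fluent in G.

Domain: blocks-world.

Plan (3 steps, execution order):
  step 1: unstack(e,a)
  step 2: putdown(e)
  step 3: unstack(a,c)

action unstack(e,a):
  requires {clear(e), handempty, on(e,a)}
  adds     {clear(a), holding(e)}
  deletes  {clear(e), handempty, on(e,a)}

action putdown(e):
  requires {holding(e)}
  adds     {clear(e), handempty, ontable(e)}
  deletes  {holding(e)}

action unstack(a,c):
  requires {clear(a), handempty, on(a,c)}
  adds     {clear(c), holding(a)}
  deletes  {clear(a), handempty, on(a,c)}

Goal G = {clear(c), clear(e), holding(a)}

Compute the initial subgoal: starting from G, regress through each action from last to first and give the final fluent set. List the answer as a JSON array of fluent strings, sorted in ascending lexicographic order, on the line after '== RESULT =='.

Regress step by step:
  through step 3 (unstack(a,c)): drop {clear(c), holding(a)}, keep {clear(e)}, require {clear(a), handempty, on(a,c)}
    → {clear(a), clear(e), handempty, on(a,c)}
  through step 2 (putdown(e)): drop {clear(e), handempty}, keep {clear(a), on(a,c)}, require {holding(e)}
    → {clear(a), holding(e), on(a,c)}
  through step 1 (unstack(e,a)): drop {clear(a), holding(e)}, keep {on(a,c)}, require {clear(e), handempty, on(e,a)}
    → {clear(e), handempty, on(a,c), on(e,a)}

== RESULT ==
["clear(e)", "handempty", "on(a,c)", "on(e,a)"]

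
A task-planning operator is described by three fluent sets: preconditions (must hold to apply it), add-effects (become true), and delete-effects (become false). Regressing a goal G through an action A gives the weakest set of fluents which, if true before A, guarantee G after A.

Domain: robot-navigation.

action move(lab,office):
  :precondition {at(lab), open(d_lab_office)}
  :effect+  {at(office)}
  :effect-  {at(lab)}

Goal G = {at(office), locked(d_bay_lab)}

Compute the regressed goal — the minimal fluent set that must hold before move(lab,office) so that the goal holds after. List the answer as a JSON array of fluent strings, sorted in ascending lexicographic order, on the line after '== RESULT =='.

Compute (G \ add) ∪ pre:
  G ∩ del = {}  (empty — regression defined)
  G \ add = {at(office), locked(d_bay_lab)} \ {at(office)} = {locked(d_bay_lab)}
  ∪ pre   = {locked(d_bay_lab)} ∪ {at(lab), open(d_lab_office)}
          = {at(lab), locked(d_bay_lab), open(d_lab_office)}

== RESULT ==
["at(lab)", "locked(d_bay_lab)", "open(d_lab_office)"]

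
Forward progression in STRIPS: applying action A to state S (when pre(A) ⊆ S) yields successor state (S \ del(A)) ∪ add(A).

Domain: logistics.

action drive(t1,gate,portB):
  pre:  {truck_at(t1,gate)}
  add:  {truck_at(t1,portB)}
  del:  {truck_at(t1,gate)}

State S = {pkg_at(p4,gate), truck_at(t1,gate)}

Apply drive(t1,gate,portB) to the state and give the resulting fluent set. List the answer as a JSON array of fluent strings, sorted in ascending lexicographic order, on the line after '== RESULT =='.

Compute (S \ del) ∪ add:
  pre ⊆ S: {truck_at(t1,gate)} ⊆ S  — applicable
  S \ del = {pkg_at(p4,gate)}
  ∪ add   = {pkg_at(p4,gate), truck_at(t1,portB)}

== RESULT ==
["pkg_at(p4,gate)", "truck_at(t1,portB)"]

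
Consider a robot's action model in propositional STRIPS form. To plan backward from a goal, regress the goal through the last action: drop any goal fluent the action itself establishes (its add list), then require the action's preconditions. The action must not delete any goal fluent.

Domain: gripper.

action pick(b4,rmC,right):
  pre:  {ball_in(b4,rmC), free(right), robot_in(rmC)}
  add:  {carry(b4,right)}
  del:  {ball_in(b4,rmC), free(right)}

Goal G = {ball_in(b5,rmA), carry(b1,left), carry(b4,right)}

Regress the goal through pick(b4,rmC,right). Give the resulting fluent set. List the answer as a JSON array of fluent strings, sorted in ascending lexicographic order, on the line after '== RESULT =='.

Regress:
  G ∩ del = {}  (empty — regression defined)
  G \ add = {ball_in(b5,rmA), carry(b1,left), carry(b4,right)} \ {carry(b4,right)} = {ball_in(b5,rmA), carry(b1,left)}
  ∪ pre   = {ball_in(b5,rmA), carry(b1,left)} ∪ {ball_in(b4,rmC), free(right), robot_in(rmC)}
          = {ball_in(b4,rmC), ball_in(b5,rmA), carry(b1,left), free(right), robot_in(rmC)}

== RESULT ==
["ball_in(b4,rmC)", "ball_in(b5,rmA)", "carry(b1,left)", "free(right)", "robot_in(rmC)"]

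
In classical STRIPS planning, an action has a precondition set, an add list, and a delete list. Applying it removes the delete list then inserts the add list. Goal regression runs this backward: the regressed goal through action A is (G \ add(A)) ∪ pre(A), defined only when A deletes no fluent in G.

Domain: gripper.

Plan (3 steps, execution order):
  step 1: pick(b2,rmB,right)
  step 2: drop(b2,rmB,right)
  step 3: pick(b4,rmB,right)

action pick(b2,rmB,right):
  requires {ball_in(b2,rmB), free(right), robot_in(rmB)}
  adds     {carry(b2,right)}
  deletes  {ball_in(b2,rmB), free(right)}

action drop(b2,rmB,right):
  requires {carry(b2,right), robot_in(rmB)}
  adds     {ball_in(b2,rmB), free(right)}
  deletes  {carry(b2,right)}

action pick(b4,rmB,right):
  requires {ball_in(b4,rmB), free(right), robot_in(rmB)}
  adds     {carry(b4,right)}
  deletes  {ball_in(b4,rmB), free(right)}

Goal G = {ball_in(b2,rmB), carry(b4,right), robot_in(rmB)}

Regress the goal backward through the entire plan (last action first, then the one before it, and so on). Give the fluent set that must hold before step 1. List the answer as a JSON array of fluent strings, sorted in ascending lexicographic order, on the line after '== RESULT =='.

Work backward from the goal:
  through step 3 (pick(b4,rmB,right)): drop {carry(b4,right)}, keep {ball_in(b2,rmB), robot_in(rmB)}, require {ball_in(b4,rmB), free(right), robot_in(rmB)}
    → {ball_in(b2,rmB), ball_in(b4,rmB), free(right), robot_in(rmB)}
  through step 2 (drop(b2,rmB,right)): drop {ball_in(b2,rmB), free(right)}, keep {ball_in(b4,rmB), robot_in(rmB)}, require {carry(b2,right), robot_in(rmB)}
    → {ball_in(b4,rmB), carry(b2,right), robot_in(rmB)}
  through step 1 (pick(b2,rmB,right)): drop {carry(b2,right)}, keep {ball_in(b4,rmB), robot_in(rmB)}, require {ball_in(b2,rmB), free(right), robot_in(rmB)}
    → {ball_in(b2,rmB), ball_in(b4,rmB), free(right), robot_in(rmB)}

== RESULT ==
["ball_in(b2,rmB)", "ball_in(b4,rmB)", "free(right)", "robot_in(rmB)"]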